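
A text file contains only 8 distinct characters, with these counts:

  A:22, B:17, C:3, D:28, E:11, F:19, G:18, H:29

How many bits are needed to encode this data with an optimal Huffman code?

Build the Huffman tree bottom-up:
merge C(3) and E(11): 14
merge 14 and B(17): 31
merge G(18) and F(19): 37
merge A(22) and D(28): 50
merge H(29) and 31: 60
merge 37 and 50: 87
merge 60 and 87: 147
Total encoded bits = sum of merged weights = 14 + 31 + 37 + 50 + 60 + 87 + 147 = 426.

426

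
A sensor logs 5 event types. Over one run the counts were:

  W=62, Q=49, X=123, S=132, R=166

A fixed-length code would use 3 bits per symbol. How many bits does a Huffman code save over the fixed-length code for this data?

Fixed-length: 3 bits × 532 symbols = 1596 bits.
Huffman merges:
Q(49) + W(62) → 111
111 + X(123) → 234
S(132) + R(166) → 298
234 + 298 → 532
Huffman total = 111 + 234 + 298 + 532 = 1175 bits.
Saving = 1596 − 1175 = 421 bits.

421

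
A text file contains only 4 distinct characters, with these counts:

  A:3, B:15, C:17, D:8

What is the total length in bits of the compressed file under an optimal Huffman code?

Build the Huffman tree bottom-up:
A(3) + D(8) → 11
11 + B(15) → 26
C(17) + 26 → 43
The encoded length is the sum of every internal node's weight: 11 + 26 + 43 = 80 bits.

80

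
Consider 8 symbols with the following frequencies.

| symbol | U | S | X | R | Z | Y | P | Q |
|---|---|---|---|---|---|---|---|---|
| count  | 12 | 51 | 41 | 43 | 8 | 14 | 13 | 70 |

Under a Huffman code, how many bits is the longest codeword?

Merge the two lowest-weight nodes at each step:
Z(8) + U(12) → 20
P(13) + Y(14) → 27
20 + 27 → 47
X(41) + R(43) → 84
47 + S(51) → 98
Q(70) + 84 → 154
98 + 154 → 252
The first pair merged (Z, U) ends up deepest, at depth 4.

4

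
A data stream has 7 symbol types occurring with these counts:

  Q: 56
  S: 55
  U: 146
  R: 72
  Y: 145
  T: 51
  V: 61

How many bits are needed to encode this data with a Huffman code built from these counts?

1573

Build the Huffman tree bottom-up:
combine T(51), S(55) → 106
combine Q(56), V(61) → 117
combine R(72), 106 → 178
combine 117, Y(145) → 262
combine U(146), 178 → 324
combine 262, 324 → 586
Each symbol's bit-cost is frequency × depth; summing gives 1573 bits (equivalently 106 + 117 + 178 + 262 + 324 + 586).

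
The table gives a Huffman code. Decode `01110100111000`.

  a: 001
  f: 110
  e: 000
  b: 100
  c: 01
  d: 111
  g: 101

Read left to right; each codeword is recognised as soon as it completes (prefix code):
  01→c | 110→f | 100→b | 111→d | 000→e
Decoded message: cfbde

cfbde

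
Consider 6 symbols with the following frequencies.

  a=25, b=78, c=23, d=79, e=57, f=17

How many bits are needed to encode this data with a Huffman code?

Greedily combine the two least-frequent nodes:
f(17) + c(23) → 40
a(25) + 40 → 65
e(57) + 65 → 122
b(78) + d(79) → 157
122 + 157 → 279
The encoded length is the sum of every internal node's weight: 40 + 65 + 122 + 157 + 279 = 663 bits.

663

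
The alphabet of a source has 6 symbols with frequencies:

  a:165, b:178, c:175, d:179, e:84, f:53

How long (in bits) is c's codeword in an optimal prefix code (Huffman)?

2

Repeatedly merge the two smallest:
f(53) + e(84) → 137
137 + a(165) → 302
c(175) + b(178) → 353
d(179) + 302 → 481
353 + 481 → 834
The subtree containing c is merged 2 times, so code length = 2.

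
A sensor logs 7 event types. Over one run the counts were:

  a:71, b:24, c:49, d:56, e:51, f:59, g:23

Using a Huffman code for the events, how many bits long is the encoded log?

Merge the two smallest weights repeatedly:
merge g(23) and b(24): 47
merge 47 and c(49): 96
merge e(51) and d(56): 107
merge f(59) and a(71): 130
merge 96 and 107: 203
merge 130 and 203: 333
The encoded length is the sum of every internal node's weight: 47 + 96 + 107 + 130 + 203 + 333 = 916 bits.

916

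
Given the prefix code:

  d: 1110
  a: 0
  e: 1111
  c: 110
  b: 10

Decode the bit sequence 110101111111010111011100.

cbedbdda

Read left to right; each codeword is recognised as soon as it completes (prefix code):
  110→c | 10→b | 1111→e | 1110→d | 10→b | 1110→d | 1110→d | 0→a
Decoded message: cbedbdda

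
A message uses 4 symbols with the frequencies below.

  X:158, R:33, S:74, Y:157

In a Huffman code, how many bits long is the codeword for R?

Huffman merges, smallest pair first:
combine R(33), S(74) → 107
combine 107, Y(157) → 264
combine X(158), 264 → 422
The subtree containing R is merged 3 times, so code length = 3.

3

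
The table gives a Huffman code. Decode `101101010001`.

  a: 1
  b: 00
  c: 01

acaccbc

Read left to right; each codeword is recognised as soon as it completes (prefix code):
  1→a | 01→c | 1→a | 01→c | 01→c | 00→b | 01→c
Decoded message: acaccbc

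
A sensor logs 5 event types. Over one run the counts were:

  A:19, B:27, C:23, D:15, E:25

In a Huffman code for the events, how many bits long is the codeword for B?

Repeatedly merge the two smallest:
D(15) + A(19) → 34
C(23) + E(25) → 48
B(27) + 34 → 61
48 + 61 → 109
B's leaf is at depth 2, giving a 2-bit codeword.

2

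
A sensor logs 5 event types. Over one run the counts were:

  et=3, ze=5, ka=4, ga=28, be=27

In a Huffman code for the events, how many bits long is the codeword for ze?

Repeatedly merge the two smallest:
et(3) + ka(4) → 7
ze(5) + 7 → 12
12 + be(27) → 39
ga(28) + 39 → 67
The subtree containing ze is merged 3 times, so code length = 3.

3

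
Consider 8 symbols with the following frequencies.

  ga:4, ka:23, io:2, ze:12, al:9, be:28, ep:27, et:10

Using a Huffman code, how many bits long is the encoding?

310

Build the Huffman tree bottom-up:
merge io(2) and ga(4): 6
merge 6 and al(9): 15
merge et(10) and ze(12): 22
merge 15 and 22: 37
merge ka(23) and ep(27): 50
merge be(28) and 37: 65
merge 50 and 65: 115
Total encoded bits = sum of merged weights = 6 + 15 + 22 + 37 + 50 + 65 + 115 = 310.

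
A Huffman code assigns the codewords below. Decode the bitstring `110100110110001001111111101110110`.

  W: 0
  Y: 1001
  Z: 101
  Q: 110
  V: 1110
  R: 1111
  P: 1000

QYZPYRVVQ

Read left to right; each codeword is recognised as soon as it completes (prefix code):
  110→Q | 1001→Y | 101→Z | 1000→P | 1001→Y | 1111→R | 1110→V | 1110→V | 110→Q
Decoded message: QYZPYRVVQ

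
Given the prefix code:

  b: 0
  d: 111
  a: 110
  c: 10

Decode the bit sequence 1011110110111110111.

cdcadad

Read left to right; each codeword is recognised as soon as it completes (prefix code):
  10→c | 111→d | 10→c | 110→a | 111→d | 110→a | 111→d
Decoded message: cdcadad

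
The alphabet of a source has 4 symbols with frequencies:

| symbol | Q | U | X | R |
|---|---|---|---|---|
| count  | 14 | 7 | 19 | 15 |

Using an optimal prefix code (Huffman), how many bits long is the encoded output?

110

Merge the two smallest weights repeatedly:
combine U(7), Q(14) → 21
combine R(15), X(19) → 34
combine 21, 34 → 55
The encoded length is the sum of every internal node's weight: 21 + 34 + 55 = 110 bits.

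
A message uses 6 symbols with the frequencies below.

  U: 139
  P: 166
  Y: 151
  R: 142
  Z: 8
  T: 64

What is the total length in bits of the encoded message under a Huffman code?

1623

Build the Huffman tree bottom-up:
combine Z(8), T(64) → 72
combine 72, U(139) → 211
combine R(142), Y(151) → 293
combine P(166), 211 → 377
combine 293, 377 → 670
Total encoded bits = sum of merged weights = 72 + 211 + 293 + 377 + 670 = 1623.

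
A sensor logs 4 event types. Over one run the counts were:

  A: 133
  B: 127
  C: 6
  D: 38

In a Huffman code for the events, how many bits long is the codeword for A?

Repeatedly merge the two smallest:
C(6) + D(38) → 44
44 + B(127) → 171
A(133) + 171 → 304
A sits one level below the root: a 1-bit codeword.

1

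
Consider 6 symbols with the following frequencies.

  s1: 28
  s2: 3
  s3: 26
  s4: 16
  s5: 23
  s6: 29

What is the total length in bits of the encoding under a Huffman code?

Build the Huffman tree bottom-up:
s2(3) + s4(16) → 19
19 + s5(23) → 42
s3(26) + s1(28) → 54
s6(29) + 42 → 71
54 + 71 → 125
The encoded length is the sum of every internal node's weight: 19 + 42 + 54 + 71 + 125 = 311 bits.

311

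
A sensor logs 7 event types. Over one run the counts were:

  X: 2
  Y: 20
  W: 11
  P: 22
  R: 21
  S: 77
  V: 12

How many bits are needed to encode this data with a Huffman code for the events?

379

Greedily combine the two least-frequent nodes:
combine X(2), W(11) → 13
combine V(12), 13 → 25
combine Y(20), R(21) → 41
combine P(22), 25 → 47
combine 41, 47 → 88
combine S(77), 88 → 165
Total encoded bits = sum of merged weights = 13 + 25 + 41 + 47 + 88 + 165 = 379.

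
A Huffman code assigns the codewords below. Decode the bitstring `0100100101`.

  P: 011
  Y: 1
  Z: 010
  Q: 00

ZZZY

Read left to right; each codeword is recognised as soon as it completes (prefix code):
  010→Z | 010→Z | 010→Z | 1→Y
Decoded message: ZZZY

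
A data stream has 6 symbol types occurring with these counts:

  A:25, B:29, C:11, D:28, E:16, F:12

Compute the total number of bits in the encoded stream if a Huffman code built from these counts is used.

304

Greedily combine the two least-frequent nodes:
combine C(11), F(12) → 23
combine E(16), 23 → 39
combine A(25), D(28) → 53
combine B(29), 39 → 68
combine 53, 68 → 121
Total encoded bits = sum of merged weights = 23 + 39 + 53 + 68 + 121 = 304.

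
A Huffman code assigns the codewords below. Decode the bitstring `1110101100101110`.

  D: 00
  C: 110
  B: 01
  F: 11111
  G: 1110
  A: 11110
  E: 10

Read left to right; each codeword is recognised as soon as it completes (prefix code):
  1110→G | 10→E | 110→C | 01→B | 01→B | 110→C
Decoded message: GECBBC

GECBBC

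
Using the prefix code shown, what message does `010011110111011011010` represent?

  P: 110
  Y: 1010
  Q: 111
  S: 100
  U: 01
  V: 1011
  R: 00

URQVVUY

Read left to right; each codeword is recognised as soon as it completes (prefix code):
  01→U | 00→R | 111→Q | 1011→V | 1011→V | 01→U | 1010→Y
Decoded message: URQVVUY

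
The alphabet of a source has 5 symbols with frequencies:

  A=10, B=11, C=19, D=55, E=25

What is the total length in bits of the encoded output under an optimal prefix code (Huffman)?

Build the Huffman tree bottom-up:
merge A(10) and B(11): 21
merge C(19) and 21: 40
merge E(25) and 40: 65
merge D(55) and 65: 120
The encoded length is the sum of every internal node's weight: 21 + 40 + 65 + 120 = 246 bits.

246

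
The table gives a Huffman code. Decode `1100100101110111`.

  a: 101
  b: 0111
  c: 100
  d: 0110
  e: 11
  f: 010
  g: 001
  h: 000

Read left to right; each codeword is recognised as soon as it completes (prefix code):
  11→e | 001→g | 001→g | 0111→b | 0111→b
Decoded message: eggbb

eggbb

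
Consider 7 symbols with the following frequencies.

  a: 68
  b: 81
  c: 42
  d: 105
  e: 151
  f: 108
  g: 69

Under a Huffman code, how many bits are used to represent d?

3

Build the tree from the bottom:
merge c(42) and a(68): 110
merge g(69) and b(81): 150
merge d(105) and f(108): 213
merge 110 and 150: 260
merge e(151) and 213: 364
merge 260 and 364: 624
The subtree containing d is merged 3 times, so code length = 3.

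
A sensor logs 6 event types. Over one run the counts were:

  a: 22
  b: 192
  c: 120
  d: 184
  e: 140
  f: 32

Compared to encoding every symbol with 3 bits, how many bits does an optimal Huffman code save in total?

Fixed-length: 3 bits × 690 symbols = 2070 bits.
Huffman merges:
merge a(22) and f(32): 54
merge 54 and c(120): 174
merge e(140) and 174: 314
merge d(184) and b(192): 376
merge 314 and 376: 690
Huffman total = 54 + 174 + 314 + 376 + 690 = 1608 bits.
Saving = 2070 − 1608 = 462 bits.

462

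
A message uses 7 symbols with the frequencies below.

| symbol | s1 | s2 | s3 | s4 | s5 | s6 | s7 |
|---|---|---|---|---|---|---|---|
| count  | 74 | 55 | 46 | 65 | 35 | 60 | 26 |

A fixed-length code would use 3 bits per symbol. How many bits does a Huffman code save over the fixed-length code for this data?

Fixed-length: 3 bits × 361 symbols = 1083 bits.
Huffman merges:
combine s7(26), s5(35) → 61
combine s3(46), s2(55) → 101
combine s6(60), 61 → 121
combine s4(65), s1(74) → 139
combine 101, 121 → 222
combine 139, 222 → 361
Huffman total = 61 + 101 + 121 + 139 + 222 + 361 = 1005 bits.
Saving = 1083 − 1005 = 78 bits.

78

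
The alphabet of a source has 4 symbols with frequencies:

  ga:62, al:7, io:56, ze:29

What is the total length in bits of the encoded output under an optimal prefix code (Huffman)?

282

Greedily combine the two least-frequent nodes:
al(7) + ze(29) → 36
36 + io(56) → 92
ga(62) + 92 → 154
Total encoded bits = sum of merged weights = 36 + 92 + 154 = 282.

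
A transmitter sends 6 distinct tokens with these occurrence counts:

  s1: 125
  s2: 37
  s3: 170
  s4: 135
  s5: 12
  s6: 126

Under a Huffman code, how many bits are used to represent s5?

4

Repeatedly merge the two smallest:
merge s5(12) and s2(37): 49
merge 49 and s1(125): 174
merge s6(126) and s4(135): 261
merge s3(170) and 174: 344
merge 261 and 344: 605
s5 sits 4 levels below the root, so its codeword is 4 bits.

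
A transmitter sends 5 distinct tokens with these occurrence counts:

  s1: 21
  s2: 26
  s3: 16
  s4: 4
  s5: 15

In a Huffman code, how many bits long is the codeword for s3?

2

Huffman merges, smallest pair first:
s4(4) + s5(15) → 19
s3(16) + 19 → 35
s1(21) + s2(26) → 47
35 + 47 → 82
s3 sits 2 levels below the root, so its codeword is 2 bits.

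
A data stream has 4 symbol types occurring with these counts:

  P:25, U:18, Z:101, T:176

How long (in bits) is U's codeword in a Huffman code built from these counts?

Repeatedly merge the two smallest:
combine U(18), P(25) → 43
combine 43, Z(101) → 144
combine 144, T(176) → 320
U sits 3 levels below the root, so its codeword is 3 bits.

3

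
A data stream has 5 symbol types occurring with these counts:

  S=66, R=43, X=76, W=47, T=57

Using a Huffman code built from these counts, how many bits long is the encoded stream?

Build the Huffman tree bottom-up:
R(43) + W(47) → 90
T(57) + S(66) → 123
X(76) + 90 → 166
123 + 166 → 289
The encoded length is the sum of every internal node's weight: 90 + 123 + 166 + 289 = 668 bits.

668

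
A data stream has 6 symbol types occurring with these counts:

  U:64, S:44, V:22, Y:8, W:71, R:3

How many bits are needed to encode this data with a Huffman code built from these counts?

Build the Huffman tree bottom-up:
merge R(3) and Y(8): 11
merge 11 and V(22): 33
merge 33 and S(44): 77
merge U(64) and W(71): 135
merge 77 and 135: 212
Each symbol's bit-cost is frequency × depth; summing gives 468 bits (equivalently 11 + 33 + 77 + 135 + 212).

468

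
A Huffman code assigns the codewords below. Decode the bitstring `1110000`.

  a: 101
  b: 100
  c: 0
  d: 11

Read left to right; each codeword is recognised as soon as it completes (prefix code):
  11→d | 100→b | 0→c | 0→c
Decoded message: dbcc

dbcc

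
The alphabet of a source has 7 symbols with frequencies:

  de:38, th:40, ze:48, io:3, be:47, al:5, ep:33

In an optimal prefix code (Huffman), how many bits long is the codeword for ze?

Huffman merges, smallest pair first:
combine io(3), al(5) → 8
combine 8, ep(33) → 41
combine de(38), th(40) → 78
combine 41, be(47) → 88
combine ze(48), 78 → 126
combine 88, 126 → 214
The subtree containing ze is merged 2 times, so code length = 2.

2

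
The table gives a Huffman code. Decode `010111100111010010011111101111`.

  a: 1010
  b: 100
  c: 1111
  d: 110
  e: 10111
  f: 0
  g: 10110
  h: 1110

Read left to right; each codeword is recognised as soon as it completes (prefix code):
  0→f | 10111→e | 100→b | 1110→h | 100→b | 100→b | 1111→c | 110→d | 1111→c
Decoded message: febhbbcdc

febhbbcdc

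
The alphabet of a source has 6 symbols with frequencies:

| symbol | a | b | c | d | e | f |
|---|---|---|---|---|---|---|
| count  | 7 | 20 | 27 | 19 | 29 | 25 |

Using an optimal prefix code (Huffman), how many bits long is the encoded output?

325

Build the Huffman tree bottom-up:
merge a(7) and d(19): 26
merge b(20) and f(25): 45
merge 26 and c(27): 53
merge e(29) and 45: 74
merge 53 and 74: 127
Each symbol's bit-cost is frequency × depth; summing gives 325 bits (equivalently 26 + 45 + 53 + 74 + 127).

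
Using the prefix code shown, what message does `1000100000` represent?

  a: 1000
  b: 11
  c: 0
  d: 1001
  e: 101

Read left to right; each codeword is recognised as soon as it completes (prefix code):
  1000→a | 1000→a | 0→c | 0→c
Decoded message: aacc

aacc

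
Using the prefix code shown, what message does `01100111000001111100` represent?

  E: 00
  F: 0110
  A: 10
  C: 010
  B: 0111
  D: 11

FBEEBDE

Read left to right; each codeword is recognised as soon as it completes (prefix code):
  0110→F | 0111→B | 00→E | 00→E | 0111→B | 11→D | 00→E
Decoded message: FBEEBDE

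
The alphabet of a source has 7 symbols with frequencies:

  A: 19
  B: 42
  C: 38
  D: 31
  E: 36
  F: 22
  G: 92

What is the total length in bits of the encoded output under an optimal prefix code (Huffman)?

Greedily combine the two least-frequent nodes:
combine A(19), F(22) → 41
combine D(31), E(36) → 67
combine C(38), 41 → 79
combine B(42), 67 → 109
combine 79, G(92) → 171
combine 109, 171 → 280
The encoded length is the sum of every internal node's weight: 41 + 67 + 79 + 109 + 171 + 280 = 747 bits.

747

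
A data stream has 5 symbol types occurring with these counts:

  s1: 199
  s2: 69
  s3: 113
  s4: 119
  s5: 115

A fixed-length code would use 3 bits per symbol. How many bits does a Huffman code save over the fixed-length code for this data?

Fixed-length: 3 bits × 615 symbols = 1845 bits.
Huffman merges:
combine s2(69), s3(113) → 182
combine s5(115), s4(119) → 234
combine 182, s1(199) → 381
combine 234, 381 → 615
Huffman total = 182 + 234 + 381 + 615 = 1412 bits.
Saving = 1845 − 1412 = 433 bits.

433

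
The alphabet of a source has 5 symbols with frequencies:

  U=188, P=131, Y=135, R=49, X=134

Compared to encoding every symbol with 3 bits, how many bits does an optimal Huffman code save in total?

Fixed-length: 3 bits × 637 symbols = 1911 bits.
Huffman merges:
merge R(49) and P(131): 180
merge X(134) and Y(135): 269
merge 180 and U(188): 368
merge 269 and 368: 637
Huffman total = 180 + 269 + 368 + 637 = 1454 bits.
Saving = 1911 − 1454 = 457 bits.

457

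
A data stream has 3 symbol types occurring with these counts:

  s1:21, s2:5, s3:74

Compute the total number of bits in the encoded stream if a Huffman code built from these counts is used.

126

Greedily combine the two least-frequent nodes:
merge s2(5) and s1(21): 26
merge 26 and s3(74): 100
Total encoded bits = sum of merged weights = 26 + 100 = 126.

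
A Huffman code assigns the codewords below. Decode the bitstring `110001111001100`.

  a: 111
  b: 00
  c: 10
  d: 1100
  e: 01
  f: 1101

deabd

Read left to right; each codeword is recognised as soon as it completes (prefix code):
  1100→d | 01→e | 111→a | 00→b | 1100→d
Decoded message: deabd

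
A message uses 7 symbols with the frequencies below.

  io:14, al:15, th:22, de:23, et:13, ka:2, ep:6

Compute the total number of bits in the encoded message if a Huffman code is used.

Greedily combine the two least-frequent nodes:
combine ka(2), ep(6) → 8
combine 8, et(13) → 21
combine io(14), al(15) → 29
combine 21, th(22) → 43
combine de(23), 29 → 52
combine 43, 52 → 95
Each symbol's bit-cost is frequency × depth; summing gives 248 bits (equivalently 8 + 21 + 29 + 43 + 52 + 95).

248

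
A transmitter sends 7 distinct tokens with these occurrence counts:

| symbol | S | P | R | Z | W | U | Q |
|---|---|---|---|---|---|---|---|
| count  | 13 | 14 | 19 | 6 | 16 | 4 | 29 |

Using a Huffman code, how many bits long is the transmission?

265

Greedily combine the two least-frequent nodes:
merge U(4) and Z(6): 10
merge 10 and S(13): 23
merge P(14) and W(16): 30
merge R(19) and 23: 42
merge Q(29) and 30: 59
merge 42 and 59: 101
The encoded length is the sum of every internal node's weight: 10 + 23 + 30 + 42 + 59 + 101 = 265 bits.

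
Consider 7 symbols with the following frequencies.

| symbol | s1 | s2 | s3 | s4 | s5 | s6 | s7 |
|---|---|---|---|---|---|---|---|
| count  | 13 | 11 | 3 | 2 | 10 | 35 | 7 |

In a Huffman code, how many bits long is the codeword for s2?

3

Repeatedly merge the two smallest:
s4(2) + s3(3) → 5
5 + s7(7) → 12
s5(10) + s2(11) → 21
12 + s1(13) → 25
21 + 25 → 46
s6(35) + 46 → 81
s2 sits 3 levels below the root, so its codeword is 3 bits.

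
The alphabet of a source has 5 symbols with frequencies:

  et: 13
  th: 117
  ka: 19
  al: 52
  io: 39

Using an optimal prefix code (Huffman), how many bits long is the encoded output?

Build the Huffman tree bottom-up:
merge et(13) and ka(19): 32
merge 32 and io(39): 71
merge al(52) and 71: 123
merge th(117) and 123: 240
Total encoded bits = sum of merged weights = 32 + 71 + 123 + 240 = 466.

466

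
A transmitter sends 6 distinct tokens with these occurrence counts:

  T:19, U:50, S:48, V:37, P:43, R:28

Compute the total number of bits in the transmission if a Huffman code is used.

577

Greedily combine the two least-frequent nodes:
merge T(19) and R(28): 47
merge V(37) and P(43): 80
merge 47 and S(48): 95
merge U(50) and 80: 130
merge 95 and 130: 225
Total encoded bits = sum of merged weights = 47 + 80 + 95 + 130 + 225 = 577.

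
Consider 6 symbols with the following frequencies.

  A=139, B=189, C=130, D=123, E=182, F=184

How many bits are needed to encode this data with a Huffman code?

2468

Greedily combine the two least-frequent nodes:
merge D(123) and C(130): 253
merge A(139) and E(182): 321
merge F(184) and B(189): 373
merge 253 and 321: 574
merge 373 and 574: 947
Each symbol's bit-cost is frequency × depth; summing gives 2468 bits (equivalently 253 + 321 + 373 + 574 + 947).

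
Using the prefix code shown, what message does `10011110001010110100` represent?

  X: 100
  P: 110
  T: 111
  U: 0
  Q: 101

XTXUQUPX

Read left to right; each codeword is recognised as soon as it completes (prefix code):
  100→X | 111→T | 100→X | 0→U | 101→Q | 0→U | 110→P | 100→X
Decoded message: XTXUQUPX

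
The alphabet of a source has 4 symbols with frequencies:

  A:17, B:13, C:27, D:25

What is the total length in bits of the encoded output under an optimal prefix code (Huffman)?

164

Build the Huffman tree bottom-up:
merge B(13) and A(17): 30
merge D(25) and C(27): 52
merge 30 and 52: 82
Total encoded bits = sum of merged weights = 30 + 52 + 82 = 164.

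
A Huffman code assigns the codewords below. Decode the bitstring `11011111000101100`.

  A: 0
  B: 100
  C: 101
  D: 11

DADDBACB

Read left to right; each codeword is recognised as soon as it completes (prefix code):
  11→D | 0→A | 11→D | 11→D | 100→B | 0→A | 101→C | 100→B
Decoded message: DADDBACB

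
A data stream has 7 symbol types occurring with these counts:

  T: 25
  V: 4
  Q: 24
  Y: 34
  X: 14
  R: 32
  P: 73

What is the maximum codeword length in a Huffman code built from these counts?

4

Merge the two lowest-weight nodes at each step:
merge V(4) and X(14): 18
merge 18 and Q(24): 42
merge T(25) and R(32): 57
merge Y(34) and 42: 76
merge 57 and P(73): 130
merge 76 and 130: 206
The rarest symbols sit at the bottom; the longest codeword is 4 bits.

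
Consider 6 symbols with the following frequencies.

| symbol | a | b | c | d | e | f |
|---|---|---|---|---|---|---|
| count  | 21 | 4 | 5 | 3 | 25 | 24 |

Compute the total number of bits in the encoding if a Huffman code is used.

Build the Huffman tree bottom-up:
combine d(3), b(4) → 7
combine c(5), 7 → 12
combine 12, a(21) → 33
combine f(24), e(25) → 49
combine 33, 49 → 82
Total encoded bits = sum of merged weights = 7 + 12 + 33 + 49 + 82 = 183.

183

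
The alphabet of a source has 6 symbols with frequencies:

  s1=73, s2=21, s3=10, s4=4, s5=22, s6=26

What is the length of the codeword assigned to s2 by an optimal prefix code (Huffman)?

Repeatedly merge the two smallest:
merge s4(4) and s3(10): 14
merge 14 and s2(21): 35
merge s5(22) and s6(26): 48
merge 35 and 48: 83
merge s1(73) and 83: 156
The subtree containing s2 is merged 3 times, so code length = 3.

3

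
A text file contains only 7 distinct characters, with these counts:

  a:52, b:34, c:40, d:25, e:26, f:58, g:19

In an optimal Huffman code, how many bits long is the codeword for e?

3

Repeatedly merge the two smallest:
g(19) + d(25) → 44
e(26) + b(34) → 60
c(40) + 44 → 84
a(52) + f(58) → 110
60 + 84 → 144
110 + 144 → 254
e sits 3 levels below the root, so its codeword is 3 bits.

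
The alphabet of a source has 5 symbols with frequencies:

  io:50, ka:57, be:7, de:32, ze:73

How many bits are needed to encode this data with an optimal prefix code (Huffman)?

Greedily combine the two least-frequent nodes:
be(7) + de(32) → 39
39 + io(50) → 89
ka(57) + ze(73) → 130
89 + 130 → 219
Each symbol's bit-cost is frequency × depth; summing gives 477 bits (equivalently 39 + 89 + 130 + 219).

477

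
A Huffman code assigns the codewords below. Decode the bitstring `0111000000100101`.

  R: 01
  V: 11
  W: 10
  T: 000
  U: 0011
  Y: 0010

Read left to right; each codeword is recognised as soon as it completes (prefix code):
  01→R | 11→V | 000→T | 000→T | 10→W | 01→R | 01→R
Decoded message: RVTTWRR

RVTTWRR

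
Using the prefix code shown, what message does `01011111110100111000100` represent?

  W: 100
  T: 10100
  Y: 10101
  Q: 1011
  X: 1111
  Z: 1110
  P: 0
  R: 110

Read left to right; each codeword is recognised as soon as it completes (prefix code):
  0→P | 1011→Q | 1111→X | 10100→T | 1110→Z | 0→P | 0→P | 100→W
Decoded message: PQXTZPPW

PQXTZPPW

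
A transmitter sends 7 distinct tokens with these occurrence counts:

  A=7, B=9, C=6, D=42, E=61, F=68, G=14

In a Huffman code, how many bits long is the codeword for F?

2

Huffman merges, smallest pair first:
C(6) + A(7) → 13
B(9) + 13 → 22
G(14) + 22 → 36
36 + D(42) → 78
E(61) + F(68) → 129
78 + 129 → 207
F sits 2 levels below the root, so its codeword is 2 bits.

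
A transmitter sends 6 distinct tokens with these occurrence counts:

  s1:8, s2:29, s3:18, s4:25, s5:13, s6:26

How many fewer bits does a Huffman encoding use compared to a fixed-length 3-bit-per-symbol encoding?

59

Fixed-length: 3 bits × 119 symbols = 357 bits.
Huffman merges:
merge s1(8) and s5(13): 21
merge s3(18) and 21: 39
merge s4(25) and s6(26): 51
merge s2(29) and 39: 68
merge 51 and 68: 119
Huffman total = 21 + 39 + 51 + 68 + 119 = 298 bits.
Saving = 357 − 298 = 59 bits.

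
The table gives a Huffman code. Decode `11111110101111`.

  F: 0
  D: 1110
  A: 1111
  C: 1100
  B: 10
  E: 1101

ADBA

Read left to right; each codeword is recognised as soon as it completes (prefix code):
  1111→A | 1110→D | 10→B | 1111→A
Decoded message: ADBA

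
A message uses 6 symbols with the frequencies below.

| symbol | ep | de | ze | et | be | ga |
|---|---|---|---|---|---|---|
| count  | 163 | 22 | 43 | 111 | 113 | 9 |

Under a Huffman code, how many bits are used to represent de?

4

Build the tree from the bottom:
combine ga(9), de(22) → 31
combine 31, ze(43) → 74
combine 74, et(111) → 185
combine be(113), ep(163) → 276
combine 185, 276 → 461
de's leaf is at depth 4, giving a 4-bit codeword.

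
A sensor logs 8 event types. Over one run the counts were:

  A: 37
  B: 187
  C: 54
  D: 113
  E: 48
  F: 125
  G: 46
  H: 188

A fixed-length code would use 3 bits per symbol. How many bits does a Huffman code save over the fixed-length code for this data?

190

Fixed-length: 3 bits × 798 symbols = 2394 bits.
Huffman merges:
combine A(37), G(46) → 83
combine E(48), C(54) → 102
combine 83, 102 → 185
combine D(113), F(125) → 238
combine 185, B(187) → 372
combine H(188), 238 → 426
combine 372, 426 → 798
Huffman total = 83 + 102 + 185 + 238 + 372 + 426 + 798 = 2204 bits.
Saving = 2394 − 2204 = 190 bits.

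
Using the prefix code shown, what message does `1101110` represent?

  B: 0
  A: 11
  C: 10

ABAC

Read left to right; each codeword is recognised as soon as it completes (prefix code):
  11→A | 0→B | 11→A | 10→C
Decoded message: ABAC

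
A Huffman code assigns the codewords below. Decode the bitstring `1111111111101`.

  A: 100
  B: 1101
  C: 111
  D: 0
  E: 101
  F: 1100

Read left to right; each codeword is recognised as soon as it completes (prefix code):
  111→C | 111→C | 111→C | 1101→B
Decoded message: CCCB

CCCB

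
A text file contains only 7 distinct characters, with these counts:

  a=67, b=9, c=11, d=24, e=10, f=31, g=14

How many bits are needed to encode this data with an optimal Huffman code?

408

Merge the two smallest weights repeatedly:
merge b(9) and e(10): 19
merge c(11) and g(14): 25
merge 19 and d(24): 43
merge 25 and f(31): 56
merge 43 and 56: 99
merge a(67) and 99: 166
The encoded length is the sum of every internal node's weight: 19 + 25 + 43 + 56 + 99 + 166 = 408 bits.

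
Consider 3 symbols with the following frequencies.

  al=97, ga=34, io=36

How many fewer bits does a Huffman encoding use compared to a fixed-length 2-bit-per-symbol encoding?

97

Fixed-length: 2 bits × 167 symbols = 334 bits.
Huffman merges:
merge ga(34) and io(36): 70
merge 70 and al(97): 167
Huffman total = 70 + 167 = 237 bits.
Saving = 334 − 237 = 97 bits.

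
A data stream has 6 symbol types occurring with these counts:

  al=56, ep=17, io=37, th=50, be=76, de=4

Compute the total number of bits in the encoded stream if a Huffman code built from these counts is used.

Build the Huffman tree bottom-up:
combine de(4), ep(17) → 21
combine 21, io(37) → 58
combine th(50), al(56) → 106
combine 58, be(76) → 134
combine 106, 134 → 240
Each symbol's bit-cost is frequency × depth; summing gives 559 bits (equivalently 21 + 58 + 106 + 134 + 240).

559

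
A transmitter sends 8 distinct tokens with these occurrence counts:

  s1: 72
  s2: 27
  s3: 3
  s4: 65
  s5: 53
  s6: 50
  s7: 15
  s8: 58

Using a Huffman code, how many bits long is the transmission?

Greedily combine the two least-frequent nodes:
s3(3) + s7(15) → 18
18 + s2(27) → 45
45 + s6(50) → 95
s5(53) + s8(58) → 111
s4(65) + s1(72) → 137
95 + 111 → 206
137 + 206 → 343
The encoded length is the sum of every internal node's weight: 18 + 45 + 95 + 111 + 137 + 206 + 343 = 955 bits.

955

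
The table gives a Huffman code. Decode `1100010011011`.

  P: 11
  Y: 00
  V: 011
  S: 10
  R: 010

Read left to right; each codeword is recognised as soon as it completes (prefix code):
  11→P | 00→Y | 010→R | 011→V | 011→V
Decoded message: PYRVV

PYRVV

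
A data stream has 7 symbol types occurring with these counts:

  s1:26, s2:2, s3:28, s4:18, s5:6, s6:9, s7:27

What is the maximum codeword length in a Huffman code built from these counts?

Merge the two lowest-weight nodes at each step:
merge s2(2) and s5(6): 8
merge 8 and s6(9): 17
merge 17 and s4(18): 35
merge s1(26) and s7(27): 53
merge s3(28) and 35: 63
merge 53 and 63: 116
Maximum depth reached is 5.

5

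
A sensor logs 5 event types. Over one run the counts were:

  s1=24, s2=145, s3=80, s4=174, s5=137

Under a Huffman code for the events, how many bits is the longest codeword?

Merge the two lowest-weight nodes at each step:
merge s1(24) and s3(80): 104
merge 104 and s5(137): 241
merge s2(145) and s4(174): 319
merge 241 and 319: 560
The first pair merged (s1, s3) ends up deepest, at depth 3.

3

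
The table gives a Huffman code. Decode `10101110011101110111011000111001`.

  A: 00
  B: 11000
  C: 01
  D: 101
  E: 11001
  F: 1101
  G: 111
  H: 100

Read left to right; each codeword is recognised as soon as it completes (prefix code):
  101→D | 01→C | 11001→E | 1101→F | 1101→F | 1101→F | 100→H | 01→C | 11001→E
Decoded message: DCEFFFHCE

DCEFFFHCE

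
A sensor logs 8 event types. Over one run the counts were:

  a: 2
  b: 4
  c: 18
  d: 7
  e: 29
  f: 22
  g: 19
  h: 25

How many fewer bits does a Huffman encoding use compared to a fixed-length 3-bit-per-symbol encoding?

Fixed-length: 3 bits × 126 symbols = 378 bits.
Huffman merges:
combine a(2), b(4) → 6
combine 6, d(7) → 13
combine 13, c(18) → 31
combine g(19), f(22) → 41
combine h(25), e(29) → 54
combine 31, 41 → 72
combine 54, 72 → 126
Huffman total = 6 + 13 + 31 + 41 + 54 + 72 + 126 = 343 bits.
Saving = 378 − 343 = 35 bits.

35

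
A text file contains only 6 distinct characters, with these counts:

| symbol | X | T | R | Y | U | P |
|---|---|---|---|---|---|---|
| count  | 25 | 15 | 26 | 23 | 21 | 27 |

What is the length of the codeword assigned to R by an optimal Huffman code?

Repeatedly merge the two smallest:
merge T(15) and U(21): 36
merge Y(23) and X(25): 48
merge R(26) and P(27): 53
merge 36 and 48: 84
merge 53 and 84: 137
The subtree containing R is merged 2 times, so code length = 2.

2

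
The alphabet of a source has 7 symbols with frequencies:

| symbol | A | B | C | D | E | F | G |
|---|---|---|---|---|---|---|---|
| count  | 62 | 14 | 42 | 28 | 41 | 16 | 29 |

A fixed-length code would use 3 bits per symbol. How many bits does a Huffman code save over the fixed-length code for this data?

74

Fixed-length: 3 bits × 232 symbols = 696 bits.
Huffman merges:
B(14) + F(16) → 30
D(28) + G(29) → 57
30 + E(41) → 71
C(42) + 57 → 99
A(62) + 71 → 133
99 + 133 → 232
Huffman total = 30 + 57 + 71 + 99 + 133 + 232 = 622 bits.
Saving = 696 − 622 = 74 bits.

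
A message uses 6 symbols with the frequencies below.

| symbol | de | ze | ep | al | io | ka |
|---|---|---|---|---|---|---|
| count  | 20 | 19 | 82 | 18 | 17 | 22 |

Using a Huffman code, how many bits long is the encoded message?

405

Merge the two smallest weights repeatedly:
merge io(17) and al(18): 35
merge ze(19) and de(20): 39
merge ka(22) and 35: 57
merge 39 and 57: 96
merge ep(82) and 96: 178
The encoded length is the sum of every internal node's weight: 35 + 39 + 57 + 96 + 178 = 405 bits.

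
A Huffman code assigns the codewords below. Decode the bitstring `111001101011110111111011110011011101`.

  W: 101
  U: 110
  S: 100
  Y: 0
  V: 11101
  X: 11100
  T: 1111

Read left to right; each codeword is recognised as soon as it completes (prefix code):
  11100→X | 110→U | 101→W | 11101→V | 1111→T | 101→W | 11100→X | 110→U | 11101→V
Decoded message: XUWVTWXUV

XUWVTWXUV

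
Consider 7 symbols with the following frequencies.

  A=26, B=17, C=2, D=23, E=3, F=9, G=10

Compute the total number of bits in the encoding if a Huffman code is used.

Merge the two smallest weights repeatedly:
merge C(2) and E(3): 5
merge 5 and F(9): 14
merge G(10) and 14: 24
merge B(17) and D(23): 40
merge 24 and A(26): 50
merge 40 and 50: 90
The encoded length is the sum of every internal node's weight: 5 + 14 + 24 + 40 + 50 + 90 = 223 bits.

223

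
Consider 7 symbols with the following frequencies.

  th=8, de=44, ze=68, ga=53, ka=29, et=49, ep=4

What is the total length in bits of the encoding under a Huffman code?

648

Greedily combine the two least-frequent nodes:
combine ep(4), th(8) → 12
combine 12, ka(29) → 41
combine 41, de(44) → 85
combine et(49), ga(53) → 102
combine ze(68), 85 → 153
combine 102, 153 → 255
Each symbol's bit-cost is frequency × depth; summing gives 648 bits (equivalently 12 + 41 + 85 + 102 + 153 + 255).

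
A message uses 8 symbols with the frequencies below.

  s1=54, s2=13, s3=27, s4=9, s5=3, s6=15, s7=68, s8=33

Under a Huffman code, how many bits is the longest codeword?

Merge the two lowest-weight nodes at each step:
s5(3) + s4(9) → 12
12 + s2(13) → 25
s6(15) + 25 → 40
s3(27) + s8(33) → 60
40 + s1(54) → 94
60 + s7(68) → 128
94 + 128 → 222
The first pair merged (s5, s4) ends up deepest, at depth 5.

5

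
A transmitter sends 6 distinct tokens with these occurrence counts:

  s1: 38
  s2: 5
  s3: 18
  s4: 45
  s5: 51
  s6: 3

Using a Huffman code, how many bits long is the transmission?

Merge the two smallest weights repeatedly:
merge s6(3) and s2(5): 8
merge 8 and s3(18): 26
merge 26 and s1(38): 64
merge s4(45) and s5(51): 96
merge 64 and 96: 160
Total encoded bits = sum of merged weights = 8 + 26 + 64 + 96 + 160 = 354.

354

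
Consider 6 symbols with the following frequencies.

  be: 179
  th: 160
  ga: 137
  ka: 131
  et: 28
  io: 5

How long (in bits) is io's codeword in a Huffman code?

Repeatedly merge the two smallest:
io(5) + et(28) → 33
33 + ka(131) → 164
ga(137) + th(160) → 297
164 + be(179) → 343
297 + 343 → 640
io sits 4 levels below the root, so its codeword is 4 bits.

4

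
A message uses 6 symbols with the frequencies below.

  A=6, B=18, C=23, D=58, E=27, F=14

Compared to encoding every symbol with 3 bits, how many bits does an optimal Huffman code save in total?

96

Fixed-length: 3 bits × 146 symbols = 438 bits.
Huffman merges:
merge A(6) and F(14): 20
merge B(18) and 20: 38
merge C(23) and E(27): 50
merge 38 and 50: 88
merge D(58) and 88: 146
Huffman total = 20 + 38 + 50 + 88 + 146 = 342 bits.
Saving = 438 − 342 = 96 bits.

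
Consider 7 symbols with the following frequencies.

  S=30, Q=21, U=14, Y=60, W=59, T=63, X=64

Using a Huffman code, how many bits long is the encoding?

Build the Huffman tree bottom-up:
merge U(14) and Q(21): 35
merge S(30) and 35: 65
merge W(59) and Y(60): 119
merge T(63) and X(64): 127
merge 65 and 119: 184
merge 127 and 184: 311
Total encoded bits = sum of merged weights = 35 + 65 + 119 + 127 + 184 + 311 = 841.

841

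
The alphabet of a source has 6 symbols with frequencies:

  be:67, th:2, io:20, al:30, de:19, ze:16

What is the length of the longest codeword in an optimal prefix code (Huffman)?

4

Merge the two lowest-weight nodes at each step:
merge th(2) and ze(16): 18
merge 18 and de(19): 37
merge io(20) and al(30): 50
merge 37 and 50: 87
merge be(67) and 87: 154
The rarest symbols sit at the bottom; the longest codeword is 4 bits.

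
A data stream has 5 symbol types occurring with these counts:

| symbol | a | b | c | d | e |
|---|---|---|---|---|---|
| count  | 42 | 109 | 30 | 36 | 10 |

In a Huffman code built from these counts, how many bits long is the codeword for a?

2

Build the tree from the bottom:
combine e(10), c(30) → 40
combine d(36), 40 → 76
combine a(42), 76 → 118
combine b(109), 118 → 227
a's leaf is at depth 2, giving a 2-bit codeword.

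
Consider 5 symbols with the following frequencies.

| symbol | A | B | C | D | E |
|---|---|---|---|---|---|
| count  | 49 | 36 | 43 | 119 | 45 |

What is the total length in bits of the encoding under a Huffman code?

Greedily combine the two least-frequent nodes:
B(36) + C(43) → 79
E(45) + A(49) → 94
79 + 94 → 173
D(119) + 173 → 292
The encoded length is the sum of every internal node's weight: 79 + 94 + 173 + 292 = 638 bits.

638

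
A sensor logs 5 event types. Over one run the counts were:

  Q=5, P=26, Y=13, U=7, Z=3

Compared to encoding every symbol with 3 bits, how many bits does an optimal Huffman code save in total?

57

Fixed-length: 3 bits × 54 symbols = 162 bits.
Huffman merges:
Z(3) + Q(5) → 8
U(7) + 8 → 15
Y(13) + 15 → 28
P(26) + 28 → 54
Huffman total = 8 + 15 + 28 + 54 = 105 bits.
Saving = 162 − 105 = 57 bits.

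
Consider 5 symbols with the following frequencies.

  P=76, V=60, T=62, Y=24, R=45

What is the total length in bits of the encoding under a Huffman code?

603

Merge the two smallest weights repeatedly:
Y(24) + R(45) → 69
V(60) + T(62) → 122
69 + P(76) → 145
122 + 145 → 267
Each symbol's bit-cost is frequency × depth; summing gives 603 bits (equivalently 69 + 122 + 145 + 267).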